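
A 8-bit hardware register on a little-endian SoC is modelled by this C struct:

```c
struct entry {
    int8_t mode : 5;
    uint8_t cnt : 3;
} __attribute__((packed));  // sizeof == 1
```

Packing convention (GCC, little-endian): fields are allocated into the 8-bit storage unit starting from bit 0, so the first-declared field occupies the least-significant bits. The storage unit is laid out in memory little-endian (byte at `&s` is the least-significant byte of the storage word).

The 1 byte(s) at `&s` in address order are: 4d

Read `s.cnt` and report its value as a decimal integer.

2

[0]=0x4d (little-endian) → word 0x4d
mode:5 @ bit 0 → (0x4d>>0)&0x1f = 0xd
cnt:3 @ bit 5 → (0x4d>>5)&0x7 = 0x2  ←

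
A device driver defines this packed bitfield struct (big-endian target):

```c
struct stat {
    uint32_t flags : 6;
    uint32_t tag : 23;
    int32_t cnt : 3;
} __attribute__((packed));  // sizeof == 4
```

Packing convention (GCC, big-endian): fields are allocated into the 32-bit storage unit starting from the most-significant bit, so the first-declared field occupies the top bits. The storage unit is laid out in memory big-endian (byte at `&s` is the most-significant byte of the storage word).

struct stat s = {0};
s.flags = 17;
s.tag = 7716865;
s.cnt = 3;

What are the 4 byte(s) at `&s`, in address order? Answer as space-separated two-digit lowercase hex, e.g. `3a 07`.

flags (6b) val=17 bits=0x11 at bit 26: 0x44000000
tag (23b) val=7716865 bits=0x75c001 at bit 3: 0x47ae0008
cnt (3b) val=3 bits=0x3 at bit 0: 0x47ae000b
word = 0x47ae000b → big-endian bytes:
  [0]=0x47  [1]=0xae  [2]=0x00  [3]=0x0b

47 ae 00 0b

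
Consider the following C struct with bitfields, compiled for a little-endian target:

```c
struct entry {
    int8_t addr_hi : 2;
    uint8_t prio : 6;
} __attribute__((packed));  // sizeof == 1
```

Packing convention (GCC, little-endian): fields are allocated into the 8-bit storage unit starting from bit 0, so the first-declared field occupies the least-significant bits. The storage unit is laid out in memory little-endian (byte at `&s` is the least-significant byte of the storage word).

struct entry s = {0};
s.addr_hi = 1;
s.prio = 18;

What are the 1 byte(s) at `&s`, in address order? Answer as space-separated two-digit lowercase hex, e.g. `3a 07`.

49

addr_hi:2 = 1 → 0x1 << 0 → word 0x01
prio:6 = 18 → 0x12 << 2 → word 0x49
word = 0x49 → little-endian bytes:
  [0]=0x49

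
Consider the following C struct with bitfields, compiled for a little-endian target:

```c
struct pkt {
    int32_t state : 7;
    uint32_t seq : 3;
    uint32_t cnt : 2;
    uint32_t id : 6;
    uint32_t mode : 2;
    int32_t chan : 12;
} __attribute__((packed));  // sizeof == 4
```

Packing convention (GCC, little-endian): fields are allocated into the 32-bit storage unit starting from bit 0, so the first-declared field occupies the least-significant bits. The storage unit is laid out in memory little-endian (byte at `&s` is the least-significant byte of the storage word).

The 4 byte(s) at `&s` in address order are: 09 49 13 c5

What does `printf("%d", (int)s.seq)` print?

[0]=0x09 [1]=0x49 [2]=0x13 [3]=0xc5 (little-endian) → word 0xc5134909
state:7 @ bit 0 → (0xc5134909>>0)&0x7f = 0x9
seq:3 @ bit 7 → (0xc5134909>>7)&0x7 = 0x2  ←
cnt:2 @ bit 10 → (0xc5134909>>10)&0x3 = 0x2
id:6 @ bit 12 → (0xc5134909>>12)&0x3f = 0x34
mode:2 @ bit 18 → (0xc5134909>>18)&0x3 = 0x0
chan:12 @ bit 20 → (0xc5134909>>20)&0xfff = 0xc51

2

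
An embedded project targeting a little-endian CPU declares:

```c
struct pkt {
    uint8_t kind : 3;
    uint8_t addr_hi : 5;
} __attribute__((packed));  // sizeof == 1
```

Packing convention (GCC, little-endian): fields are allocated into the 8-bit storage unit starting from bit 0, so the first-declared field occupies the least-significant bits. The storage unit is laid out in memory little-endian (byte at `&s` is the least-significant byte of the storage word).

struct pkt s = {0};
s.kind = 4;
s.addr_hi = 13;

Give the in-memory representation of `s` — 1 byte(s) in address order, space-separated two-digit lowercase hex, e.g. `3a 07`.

6c

[0+:3] kind=4 & 0x7 = 0x4; word=0x04
[3+:5] addr_hi=13 & 0x1f = 0xd; word=0x6c
word = 0x6c → little-endian bytes:
  [0]=0x6c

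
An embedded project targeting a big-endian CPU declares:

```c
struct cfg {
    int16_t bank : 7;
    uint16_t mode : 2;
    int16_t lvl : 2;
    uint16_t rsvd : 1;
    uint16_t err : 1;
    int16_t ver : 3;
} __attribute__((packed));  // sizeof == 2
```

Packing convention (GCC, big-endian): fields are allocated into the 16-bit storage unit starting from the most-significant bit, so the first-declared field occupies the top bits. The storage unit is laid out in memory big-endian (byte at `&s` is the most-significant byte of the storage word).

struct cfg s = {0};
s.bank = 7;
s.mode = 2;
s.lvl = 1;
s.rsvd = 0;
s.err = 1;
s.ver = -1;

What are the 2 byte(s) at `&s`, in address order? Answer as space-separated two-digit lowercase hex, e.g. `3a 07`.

[9+:7] bank=7 & 0x7f = 0x7; word=0x0e00
[7+:2] mode=2 & 0x3 = 0x2; word=0x0f00
[5+:2] lvl=1 & 0x3 = 0x1; word=0x0f20
[4+:1] rsvd=0 & 0x1 = 0x0; word=0x0f20
[3+:1] err=1 & 0x1 = 0x1; word=0x0f28
[0+:3] ver=-1 & 0x7 = 0x7; word=0x0f2f
word = 0x0f2f → big-endian bytes:
  [0]=0x0f  [1]=0x2f

0f 2f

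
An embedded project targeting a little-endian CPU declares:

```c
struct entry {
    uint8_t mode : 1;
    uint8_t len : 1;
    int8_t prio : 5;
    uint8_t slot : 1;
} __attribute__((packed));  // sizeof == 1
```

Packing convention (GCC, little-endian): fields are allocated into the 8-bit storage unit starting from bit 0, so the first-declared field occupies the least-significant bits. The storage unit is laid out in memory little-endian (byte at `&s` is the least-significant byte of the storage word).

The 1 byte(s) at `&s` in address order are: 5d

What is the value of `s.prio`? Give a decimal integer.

-9

[0]=0x5d (little-endian) → word 0x5d
mode [0+:1] = (word>>0) & 0x1 = 1
len [1+:1] = (word>>1) & 0x1 = 0
prio [2+:5] = (word>>2) & 0x1f = 23  ←
slot [7+:1] = (word>>7) & 0x1 = 0
prio signed 5b, MSB=1: 23 - 32 = -9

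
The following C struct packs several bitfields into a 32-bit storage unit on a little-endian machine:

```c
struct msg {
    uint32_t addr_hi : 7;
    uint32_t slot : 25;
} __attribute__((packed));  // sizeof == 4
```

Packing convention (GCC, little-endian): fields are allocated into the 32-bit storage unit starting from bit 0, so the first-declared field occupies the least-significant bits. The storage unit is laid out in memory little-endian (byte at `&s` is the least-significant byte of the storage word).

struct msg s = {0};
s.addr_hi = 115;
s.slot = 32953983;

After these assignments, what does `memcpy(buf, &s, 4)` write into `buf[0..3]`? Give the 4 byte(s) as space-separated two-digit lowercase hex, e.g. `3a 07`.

addr_hi:7 = 115 → 0x73 << 0 → word 0x00000073
slot:25 = 32953983 → 0x1f6d67f << 7 → word 0xfb6b3ff3
word = 0xfb6b3ff3 → little-endian bytes:
  [0]=0xf3  [1]=0x3f  [2]=0x6b  [3]=0xfb

f3 3f 6b fb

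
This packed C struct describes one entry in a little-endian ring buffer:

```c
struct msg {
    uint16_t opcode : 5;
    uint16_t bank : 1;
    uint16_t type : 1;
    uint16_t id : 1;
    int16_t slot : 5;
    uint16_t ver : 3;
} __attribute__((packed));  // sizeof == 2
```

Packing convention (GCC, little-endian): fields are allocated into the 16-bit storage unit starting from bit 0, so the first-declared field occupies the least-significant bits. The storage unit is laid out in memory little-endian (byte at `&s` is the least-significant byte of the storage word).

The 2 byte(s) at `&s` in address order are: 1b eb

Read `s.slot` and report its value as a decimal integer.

[0]=0x1b [1]=0xeb (little-endian) → word 0xeb1b
opcode [0+:5] = (word>>0) & 0x1f = 27
bank [5+:1] = (word>>5) & 0x1 = 0
type [6+:1] = (word>>6) & 0x1 = 0
id [7+:1] = (word>>7) & 0x1 = 0
slot [8+:5] = (word>>8) & 0x1f = 11  ←
ver [13+:3] = (word>>13) & 0x7 = 7
slot signed 5b, MSB=0: value = 11

11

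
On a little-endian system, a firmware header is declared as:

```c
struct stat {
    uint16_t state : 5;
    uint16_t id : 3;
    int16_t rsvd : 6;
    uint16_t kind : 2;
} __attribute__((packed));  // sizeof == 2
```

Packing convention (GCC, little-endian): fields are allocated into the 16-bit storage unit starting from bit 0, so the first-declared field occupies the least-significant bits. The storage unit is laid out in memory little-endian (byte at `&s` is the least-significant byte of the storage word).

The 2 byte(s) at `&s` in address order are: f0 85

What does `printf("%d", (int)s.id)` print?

7

[0]=0xf0 [1]=0x85 (little-endian) → word 0x85f0
state [0+:5] = (word>>0) & 0x1f = 16
id [5+:3] = (word>>5) & 0x7 = 7  ←
rsvd [8+:6] = (word>>8) & 0x3f = 5
kind [14+:2] = (word>>14) & 0x3 = 2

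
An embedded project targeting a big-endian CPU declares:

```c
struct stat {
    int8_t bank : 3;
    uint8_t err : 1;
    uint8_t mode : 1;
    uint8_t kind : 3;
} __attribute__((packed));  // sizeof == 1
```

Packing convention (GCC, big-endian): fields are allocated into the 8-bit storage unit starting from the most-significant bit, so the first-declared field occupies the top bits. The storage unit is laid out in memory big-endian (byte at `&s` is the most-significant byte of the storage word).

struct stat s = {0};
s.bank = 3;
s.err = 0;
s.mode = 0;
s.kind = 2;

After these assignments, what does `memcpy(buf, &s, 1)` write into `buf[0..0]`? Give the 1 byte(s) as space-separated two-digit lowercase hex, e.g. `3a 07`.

[5+:3] bank=3 & 0x7 = 0x3; word=0x60
[4+:1] err=0 & 0x1 = 0x0; word=0x60
[3+:1] mode=0 & 0x1 = 0x0; word=0x60
[0+:3] kind=2 & 0x7 = 0x2; word=0x62
word = 0x62 → big-endian bytes:
  [0]=0x62

62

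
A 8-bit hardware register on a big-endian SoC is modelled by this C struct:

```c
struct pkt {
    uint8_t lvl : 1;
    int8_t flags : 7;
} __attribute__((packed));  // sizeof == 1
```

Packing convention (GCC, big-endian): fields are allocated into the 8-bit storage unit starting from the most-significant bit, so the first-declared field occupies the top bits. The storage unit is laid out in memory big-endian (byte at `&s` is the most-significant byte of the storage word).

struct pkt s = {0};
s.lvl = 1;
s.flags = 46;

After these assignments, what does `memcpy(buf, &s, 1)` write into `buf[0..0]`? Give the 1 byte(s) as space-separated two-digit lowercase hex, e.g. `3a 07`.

ae

lvl:1 = 1 → 0x1 << 7 → word 0x80
flags:7 = 46 → 0x2e << 0 → word 0xae
word = 0xae → big-endian bytes:
  [0]=0xae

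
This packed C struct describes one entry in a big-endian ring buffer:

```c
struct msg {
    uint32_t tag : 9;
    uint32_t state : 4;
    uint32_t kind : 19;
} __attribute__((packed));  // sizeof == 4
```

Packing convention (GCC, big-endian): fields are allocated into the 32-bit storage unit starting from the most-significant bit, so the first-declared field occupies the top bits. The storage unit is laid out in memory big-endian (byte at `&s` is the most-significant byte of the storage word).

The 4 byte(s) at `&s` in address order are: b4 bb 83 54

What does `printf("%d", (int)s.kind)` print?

230228

[0]=0xb4 [1]=0xbb [2]=0x83 [3]=0x54 (big-endian) → word 0xb4bb8354
tag:9 @ bit 23 → (0xb4bb8354>>23)&0x1ff = 0x169
state:4 @ bit 19 → (0xb4bb8354>>19)&0xf = 0x7
kind:19 @ bit 0 → (0xb4bb8354>>0)&0x7ffff = 0x38354  ←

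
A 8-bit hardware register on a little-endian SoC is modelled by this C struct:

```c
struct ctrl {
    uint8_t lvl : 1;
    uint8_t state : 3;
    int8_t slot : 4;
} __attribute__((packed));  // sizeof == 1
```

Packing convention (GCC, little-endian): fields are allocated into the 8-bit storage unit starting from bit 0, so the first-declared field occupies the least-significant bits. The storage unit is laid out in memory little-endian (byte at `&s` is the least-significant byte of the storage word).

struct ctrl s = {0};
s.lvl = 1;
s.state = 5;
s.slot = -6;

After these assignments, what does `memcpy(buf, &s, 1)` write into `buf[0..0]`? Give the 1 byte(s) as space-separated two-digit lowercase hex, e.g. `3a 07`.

[0+:1] lvl=1 & 0x1 = 0x1; word=0x01
[1+:3] state=5 & 0x7 = 0x5; word=0x0b
[4+:4] slot=-6 & 0xf = 0xa; word=0xab
word = 0xab → little-endian bytes:
  [0]=0xab

ab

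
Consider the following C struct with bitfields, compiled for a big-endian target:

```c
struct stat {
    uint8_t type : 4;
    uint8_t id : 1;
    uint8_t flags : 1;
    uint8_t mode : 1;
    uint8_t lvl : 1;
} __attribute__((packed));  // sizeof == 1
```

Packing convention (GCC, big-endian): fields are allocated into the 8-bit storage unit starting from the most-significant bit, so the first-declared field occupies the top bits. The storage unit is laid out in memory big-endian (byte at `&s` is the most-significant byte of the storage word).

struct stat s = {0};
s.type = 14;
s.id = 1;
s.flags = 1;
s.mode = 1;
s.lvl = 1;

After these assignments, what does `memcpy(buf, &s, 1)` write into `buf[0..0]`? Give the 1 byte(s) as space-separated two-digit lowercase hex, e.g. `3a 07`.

type:4 = 14 → 0xe << 4 → word 0xe0
id:1 = 1 → 0x1 << 3 → word 0xe8
flags:1 = 1 → 0x1 << 2 → word 0xec
mode:1 = 1 → 0x1 << 1 → word 0xee
lvl:1 = 1 → 0x1 << 0 → word 0xef
word = 0xef → big-endian bytes:
  [0]=0xef

ef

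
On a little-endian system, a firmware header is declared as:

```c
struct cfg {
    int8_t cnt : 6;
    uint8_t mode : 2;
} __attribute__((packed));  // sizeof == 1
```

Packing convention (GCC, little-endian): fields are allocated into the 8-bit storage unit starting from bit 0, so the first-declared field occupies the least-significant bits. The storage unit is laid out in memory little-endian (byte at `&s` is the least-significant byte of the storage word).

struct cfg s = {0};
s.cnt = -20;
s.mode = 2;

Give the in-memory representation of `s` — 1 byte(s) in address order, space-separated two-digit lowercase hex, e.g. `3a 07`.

cnt:6 = -20 → 0x2c << 0 → word 0x2c
mode:2 = 2 → 0x2 << 6 → word 0xac
word = 0xac → little-endian bytes:
  [0]=0xac

ac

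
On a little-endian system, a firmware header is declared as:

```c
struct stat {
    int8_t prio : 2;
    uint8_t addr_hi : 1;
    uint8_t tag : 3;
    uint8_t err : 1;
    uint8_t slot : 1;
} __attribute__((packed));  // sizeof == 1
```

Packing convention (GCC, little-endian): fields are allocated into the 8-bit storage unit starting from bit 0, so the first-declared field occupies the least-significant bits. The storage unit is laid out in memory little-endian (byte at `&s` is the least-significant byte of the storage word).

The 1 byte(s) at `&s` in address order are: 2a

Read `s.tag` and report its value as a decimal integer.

[0]=0x2a (little-endian) → word 0x2a
prio [0+:2] = (word>>0) & 0x3 = 2
addr_hi [2+:1] = (word>>2) & 0x1 = 0
tag [3+:3] = (word>>3) & 0x7 = 5  ←
err [6+:1] = (word>>6) & 0x1 = 0
slot [7+:1] = (word>>7) & 0x1 = 0

5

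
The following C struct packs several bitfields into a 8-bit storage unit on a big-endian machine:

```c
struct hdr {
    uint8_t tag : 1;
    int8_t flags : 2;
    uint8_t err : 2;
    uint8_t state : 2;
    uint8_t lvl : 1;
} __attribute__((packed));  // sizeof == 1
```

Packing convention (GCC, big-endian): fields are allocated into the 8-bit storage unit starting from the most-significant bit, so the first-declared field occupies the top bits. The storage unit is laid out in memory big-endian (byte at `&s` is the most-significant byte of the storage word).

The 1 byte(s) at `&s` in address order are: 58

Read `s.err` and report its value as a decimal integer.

[0]=0x58 (big-endian) → word 0x58
tag:1 @ bit 7 → (0x58>>7)&0x1 = 0x0
flags:2 @ bit 5 → (0x58>>5)&0x3 = 0x2
err:2 @ bit 3 → (0x58>>3)&0x3 = 0x3  ←
state:2 @ bit 1 → (0x58>>1)&0x3 = 0x0
lvl:1 @ bit 0 → (0x58>>0)&0x1 = 0x0

3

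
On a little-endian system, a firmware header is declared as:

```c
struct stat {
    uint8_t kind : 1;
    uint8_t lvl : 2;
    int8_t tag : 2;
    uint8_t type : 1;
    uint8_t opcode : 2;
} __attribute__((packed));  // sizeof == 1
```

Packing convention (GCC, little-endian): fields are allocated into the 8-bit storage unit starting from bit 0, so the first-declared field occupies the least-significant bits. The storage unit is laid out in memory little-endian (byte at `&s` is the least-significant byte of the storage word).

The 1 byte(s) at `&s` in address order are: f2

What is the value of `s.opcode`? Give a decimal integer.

3

[0]=0xf2 (little-endian) → word 0xf2
kind [0+:1] = (word>>0) & 0x1 = 0
lvl [1+:2] = (word>>1) & 0x3 = 1
tag [3+:2] = (word>>3) & 0x3 = 2
type [5+:1] = (word>>5) & 0x1 = 1
opcode [6+:2] = (word>>6) & 0x3 = 3  ←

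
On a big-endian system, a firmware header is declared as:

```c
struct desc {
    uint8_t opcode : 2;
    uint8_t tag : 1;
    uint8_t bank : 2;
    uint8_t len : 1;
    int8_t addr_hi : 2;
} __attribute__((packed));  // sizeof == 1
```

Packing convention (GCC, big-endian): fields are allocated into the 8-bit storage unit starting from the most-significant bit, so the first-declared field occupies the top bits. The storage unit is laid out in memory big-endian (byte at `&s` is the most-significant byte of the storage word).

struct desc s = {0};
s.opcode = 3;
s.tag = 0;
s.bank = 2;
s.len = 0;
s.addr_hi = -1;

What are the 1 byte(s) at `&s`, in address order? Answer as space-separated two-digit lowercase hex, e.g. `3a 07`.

d3

[6+:2] opcode=3 & 0x3 = 0x3; word=0xc0
[5+:1] tag=0 & 0x1 = 0x0; word=0xc0
[3+:2] bank=2 & 0x3 = 0x2; word=0xd0
[2+:1] len=0 & 0x1 = 0x0; word=0xd0
[0+:2] addr_hi=-1 & 0x3 = 0x3; word=0xd3
word = 0xd3 → big-endian bytes:
  [0]=0xd3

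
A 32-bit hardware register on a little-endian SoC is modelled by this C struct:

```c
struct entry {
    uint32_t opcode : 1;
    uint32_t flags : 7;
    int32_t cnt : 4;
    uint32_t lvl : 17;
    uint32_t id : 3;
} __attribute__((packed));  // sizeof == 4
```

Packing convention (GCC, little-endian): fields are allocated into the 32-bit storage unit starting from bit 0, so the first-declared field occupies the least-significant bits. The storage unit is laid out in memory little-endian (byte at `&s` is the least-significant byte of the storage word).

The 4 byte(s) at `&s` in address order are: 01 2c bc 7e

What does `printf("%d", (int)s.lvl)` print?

[0]=0x01 [1]=0x2c [2]=0xbc [3]=0x7e (little-endian) → word 0x7ebc2c01
opcode:1 @ bit 0 → (0x7ebc2c01>>0)&0x1 = 0x1
flags:7 @ bit 1 → (0x7ebc2c01>>1)&0x7f = 0x0
cnt:4 @ bit 8 → (0x7ebc2c01>>8)&0xf = 0xc
lvl:17 @ bit 12 → (0x7ebc2c01>>12)&0x1ffff = 0x1ebc2  ←
id:3 @ bit 29 → (0x7ebc2c01>>29)&0x7 = 0x3

125890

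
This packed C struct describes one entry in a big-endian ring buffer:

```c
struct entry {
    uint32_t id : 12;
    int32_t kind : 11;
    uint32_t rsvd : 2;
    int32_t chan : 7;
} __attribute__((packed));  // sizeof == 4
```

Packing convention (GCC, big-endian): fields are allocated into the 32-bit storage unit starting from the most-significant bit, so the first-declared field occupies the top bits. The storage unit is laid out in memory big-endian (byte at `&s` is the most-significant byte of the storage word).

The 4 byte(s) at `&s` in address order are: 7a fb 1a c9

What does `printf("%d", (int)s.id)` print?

[0]=0x7a [1]=0xfb [2]=0x1a [3]=0xc9 (big-endian) → word 0x7afb1ac9
id [20+:12] = (word>>20) & 0xfff = 1967  ←
kind [9+:11] = (word>>9) & 0x7ff = 1421
rsvd [7+:2] = (word>>7) & 0x3 = 1
chan [0+:7] = (word>>0) & 0x7f = 73

1967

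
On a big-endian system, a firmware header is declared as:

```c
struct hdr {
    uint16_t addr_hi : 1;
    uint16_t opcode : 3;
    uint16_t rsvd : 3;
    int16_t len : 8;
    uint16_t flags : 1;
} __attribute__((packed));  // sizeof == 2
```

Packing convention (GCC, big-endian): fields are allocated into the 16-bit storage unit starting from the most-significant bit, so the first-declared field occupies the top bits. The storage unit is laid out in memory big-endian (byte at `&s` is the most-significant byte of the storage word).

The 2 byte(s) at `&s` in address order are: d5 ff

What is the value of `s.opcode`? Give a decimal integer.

5

[0]=0xd5 [1]=0xff (big-endian) → word 0xd5ff
addr_hi [15+:1] = (word>>15) & 0x1 = 1
opcode [12+:3] = (word>>12) & 0x7 = 5  ←
rsvd [9+:3] = (word>>9) & 0x7 = 2
len [1+:8] = (word>>1) & 0xff = 255
flags [0+:1] = (word>>0) & 0x1 = 1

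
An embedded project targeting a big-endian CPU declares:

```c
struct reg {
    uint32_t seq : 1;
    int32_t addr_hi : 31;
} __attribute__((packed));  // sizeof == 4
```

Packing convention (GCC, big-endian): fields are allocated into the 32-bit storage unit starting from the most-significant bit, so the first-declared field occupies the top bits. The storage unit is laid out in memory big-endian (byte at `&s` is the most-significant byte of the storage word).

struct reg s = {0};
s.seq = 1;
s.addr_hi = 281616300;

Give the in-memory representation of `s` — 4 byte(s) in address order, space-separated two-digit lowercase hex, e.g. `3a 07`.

seq (1b) val=1 bits=0x1 at bit 31: 0x80000000
addr_hi (31b) val=281616300 bits=0x10c91fac at bit 0: 0x90c91fac
word = 0x90c91fac → big-endian bytes:
  [0]=0x90  [1]=0xc9  [2]=0x1f  [3]=0xac

90 c9 1f ac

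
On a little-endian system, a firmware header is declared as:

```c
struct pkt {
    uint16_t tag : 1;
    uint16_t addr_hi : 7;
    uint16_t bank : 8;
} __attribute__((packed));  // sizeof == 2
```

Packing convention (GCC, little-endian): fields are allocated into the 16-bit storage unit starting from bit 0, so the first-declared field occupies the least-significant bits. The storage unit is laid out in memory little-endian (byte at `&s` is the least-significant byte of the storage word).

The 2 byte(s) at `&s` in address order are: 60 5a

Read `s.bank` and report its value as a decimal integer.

90

[0]=0x60 [1]=0x5a (little-endian) → word 0x5a60
tag:1 @ bit 0 → (0x5a60>>0)&0x1 = 0x0
addr_hi:7 @ bit 1 → (0x5a60>>1)&0x7f = 0x30
bank:8 @ bit 8 → (0x5a60>>8)&0xff = 0x5a  ←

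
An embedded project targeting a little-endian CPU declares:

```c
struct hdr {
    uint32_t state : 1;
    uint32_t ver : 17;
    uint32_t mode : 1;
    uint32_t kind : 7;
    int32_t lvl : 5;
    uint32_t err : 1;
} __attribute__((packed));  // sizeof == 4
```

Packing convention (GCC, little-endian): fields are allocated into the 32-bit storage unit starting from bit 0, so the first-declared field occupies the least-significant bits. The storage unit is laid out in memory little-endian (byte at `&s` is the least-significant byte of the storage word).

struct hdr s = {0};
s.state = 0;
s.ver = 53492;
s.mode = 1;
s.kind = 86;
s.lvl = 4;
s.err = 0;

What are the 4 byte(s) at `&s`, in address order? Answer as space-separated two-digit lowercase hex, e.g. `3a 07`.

[0+:1] state=0 & 0x1 = 0x0; word=0x00000000
[1+:17] ver=53492 & 0x1ffff = 0xd0f4; word=0x0001a1e8
[18+:1] mode=1 & 0x1 = 0x1; word=0x0005a1e8
[19+:7] kind=86 & 0x7f = 0x56; word=0x02b5a1e8
[26+:5] lvl=4 & 0x1f = 0x4; word=0x12b5a1e8
[31+:1] err=0 & 0x1 = 0x0; word=0x12b5a1e8
word = 0x12b5a1e8 → little-endian bytes:
  [0]=0xe8  [1]=0xa1  [2]=0xb5  [3]=0x12

e8 a1 b5 12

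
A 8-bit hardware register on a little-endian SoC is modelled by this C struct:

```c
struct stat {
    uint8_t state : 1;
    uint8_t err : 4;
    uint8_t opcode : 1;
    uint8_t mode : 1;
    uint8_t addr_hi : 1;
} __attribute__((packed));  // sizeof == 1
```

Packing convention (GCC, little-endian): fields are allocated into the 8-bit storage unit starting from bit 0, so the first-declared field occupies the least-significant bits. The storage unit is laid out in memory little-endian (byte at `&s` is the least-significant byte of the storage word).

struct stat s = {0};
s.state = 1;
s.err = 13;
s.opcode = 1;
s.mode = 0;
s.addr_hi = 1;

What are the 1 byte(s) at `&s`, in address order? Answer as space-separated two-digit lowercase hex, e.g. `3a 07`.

bb

[0+:1] state=1 & 0x1 = 0x1; word=0x01
[1+:4] err=13 & 0xf = 0xd; word=0x1b
[5+:1] opcode=1 & 0x1 = 0x1; word=0x3b
[6+:1] mode=0 & 0x1 = 0x0; word=0x3b
[7+:1] addr_hi=1 & 0x1 = 0x1; word=0xbb
word = 0xbb → little-endian bytes:
  [0]=0xbb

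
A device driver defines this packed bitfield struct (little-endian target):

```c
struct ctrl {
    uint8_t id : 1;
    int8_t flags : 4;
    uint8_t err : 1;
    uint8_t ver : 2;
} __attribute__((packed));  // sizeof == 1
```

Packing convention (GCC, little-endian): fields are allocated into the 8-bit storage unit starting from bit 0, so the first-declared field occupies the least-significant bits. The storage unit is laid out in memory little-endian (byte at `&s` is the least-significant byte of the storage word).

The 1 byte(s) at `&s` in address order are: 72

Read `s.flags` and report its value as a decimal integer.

[0]=0x72 (little-endian) → word 0x72
id:1 @ bit 0 → (0x72>>0)&0x1 = 0x0
flags:4 @ bit 1 → (0x72>>1)&0xf = 0x9  ←
err:1 @ bit 5 → (0x72>>5)&0x1 = 0x1
ver:2 @ bit 6 → (0x72>>6)&0x3 = 0x1
flags signed 4b, MSB=1: 9 - 16 = -7

-7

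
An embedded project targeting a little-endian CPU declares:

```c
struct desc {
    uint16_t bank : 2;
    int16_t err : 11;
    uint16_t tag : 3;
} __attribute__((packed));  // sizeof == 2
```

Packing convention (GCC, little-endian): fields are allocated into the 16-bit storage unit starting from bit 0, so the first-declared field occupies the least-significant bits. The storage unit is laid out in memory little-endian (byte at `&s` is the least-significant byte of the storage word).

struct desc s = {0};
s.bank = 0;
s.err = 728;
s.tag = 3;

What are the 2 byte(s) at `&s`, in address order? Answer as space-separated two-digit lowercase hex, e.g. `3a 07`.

bank (2b) val=0 bits=0x0 at bit 0: 0x0000
err (11b) val=728 bits=0x2d8 at bit 2: 0x0b60
tag (3b) val=3 bits=0x3 at bit 13: 0x6b60
word = 0x6b60 → little-endian bytes:
  [0]=0x60  [1]=0x6b

60 6b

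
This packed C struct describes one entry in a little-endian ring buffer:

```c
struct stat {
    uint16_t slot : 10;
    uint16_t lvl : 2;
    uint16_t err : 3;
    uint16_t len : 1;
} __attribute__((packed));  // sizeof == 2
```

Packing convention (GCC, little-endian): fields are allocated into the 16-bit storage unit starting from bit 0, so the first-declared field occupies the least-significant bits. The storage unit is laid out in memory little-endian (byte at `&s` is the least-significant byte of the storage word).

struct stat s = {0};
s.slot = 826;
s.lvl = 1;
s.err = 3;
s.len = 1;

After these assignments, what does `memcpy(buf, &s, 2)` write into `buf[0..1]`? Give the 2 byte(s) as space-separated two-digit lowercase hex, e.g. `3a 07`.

3a b7

[0+:10] slot=826 & 0x3ff = 0x33a; word=0x033a
[10+:2] lvl=1 & 0x3 = 0x1; word=0x073a
[12+:3] err=3 & 0x7 = 0x3; word=0x373a
[15+:1] len=1 & 0x1 = 0x1; word=0xb73a
word = 0xb73a → little-endian bytes:
  [0]=0x3a  [1]=0xb7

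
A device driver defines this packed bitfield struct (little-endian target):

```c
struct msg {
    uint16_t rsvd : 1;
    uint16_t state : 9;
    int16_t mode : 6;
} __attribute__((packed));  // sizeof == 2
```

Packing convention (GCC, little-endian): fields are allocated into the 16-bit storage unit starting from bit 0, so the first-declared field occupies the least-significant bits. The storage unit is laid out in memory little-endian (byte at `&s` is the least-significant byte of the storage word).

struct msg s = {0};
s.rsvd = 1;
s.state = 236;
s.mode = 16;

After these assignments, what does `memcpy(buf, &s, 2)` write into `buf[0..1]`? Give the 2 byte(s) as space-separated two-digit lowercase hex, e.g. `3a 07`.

[0+:1] rsvd=1 & 0x1 = 0x1; word=0x0001
[1+:9] state=236 & 0x1ff = 0xec; word=0x01d9
[10+:6] mode=16 & 0x3f = 0x10; word=0x41d9
word = 0x41d9 → little-endian bytes:
  [0]=0xd9  [1]=0x41

d9 41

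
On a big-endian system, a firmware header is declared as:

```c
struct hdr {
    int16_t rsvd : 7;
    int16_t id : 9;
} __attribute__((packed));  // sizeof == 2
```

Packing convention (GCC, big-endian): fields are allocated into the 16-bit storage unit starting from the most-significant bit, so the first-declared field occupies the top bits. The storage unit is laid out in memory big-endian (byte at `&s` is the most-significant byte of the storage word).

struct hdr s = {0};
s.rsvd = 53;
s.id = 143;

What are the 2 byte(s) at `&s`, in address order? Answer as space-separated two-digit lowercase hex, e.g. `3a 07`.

6a 8f

[9+:7] rsvd=53 & 0x7f = 0x35; word=0x6a00
[0+:9] id=143 & 0x1ff = 0x8f; word=0x6a8f
word = 0x6a8f → big-endian bytes:
  [0]=0x6a  [1]=0x8f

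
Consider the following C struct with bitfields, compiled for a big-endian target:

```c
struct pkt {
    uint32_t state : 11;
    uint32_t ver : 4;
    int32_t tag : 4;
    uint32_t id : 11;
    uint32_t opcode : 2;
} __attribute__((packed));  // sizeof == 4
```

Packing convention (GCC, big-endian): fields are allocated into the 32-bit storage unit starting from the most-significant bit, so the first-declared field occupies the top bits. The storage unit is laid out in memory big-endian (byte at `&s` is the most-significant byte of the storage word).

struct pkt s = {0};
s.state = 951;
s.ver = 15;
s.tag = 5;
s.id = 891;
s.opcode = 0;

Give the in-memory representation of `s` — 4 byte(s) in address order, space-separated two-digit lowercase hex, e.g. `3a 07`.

76 fe ad ec

state (11b) val=951 bits=0x3b7 at bit 21: 0x76e00000
ver (4b) val=15 bits=0xf at bit 17: 0x76fe0000
tag (4b) val=5 bits=0x5 at bit 13: 0x76fea000
id (11b) val=891 bits=0x37b at bit 2: 0x76feadec
opcode (2b) val=0 bits=0x0 at bit 0: 0x76feadec
word = 0x76feadec → big-endian bytes:
  [0]=0x76  [1]=0xfe  [2]=0xad  [3]=0xec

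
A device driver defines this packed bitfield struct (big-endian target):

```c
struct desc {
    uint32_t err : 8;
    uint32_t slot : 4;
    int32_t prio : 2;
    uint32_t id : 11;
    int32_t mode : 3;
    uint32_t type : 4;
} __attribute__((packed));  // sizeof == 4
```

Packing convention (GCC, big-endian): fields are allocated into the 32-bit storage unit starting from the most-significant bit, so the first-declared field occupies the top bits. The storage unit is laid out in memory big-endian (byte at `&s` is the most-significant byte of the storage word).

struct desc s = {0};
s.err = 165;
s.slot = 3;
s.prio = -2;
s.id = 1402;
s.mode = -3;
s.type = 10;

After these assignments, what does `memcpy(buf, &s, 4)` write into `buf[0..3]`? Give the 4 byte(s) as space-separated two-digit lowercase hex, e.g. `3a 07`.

a5 3a bd 5a

[24+:8] err=165 & 0xff = 0xa5; word=0xa5000000
[20+:4] slot=3 & 0xf = 0x3; word=0xa5300000
[18+:2] prio=-2 & 0x3 = 0x2; word=0xa5380000
[7+:11] id=1402 & 0x7ff = 0x57a; word=0xa53abd00
[4+:3] mode=-3 & 0x7 = 0x5; word=0xa53abd50
[0+:4] type=10 & 0xf = 0xa; word=0xa53abd5a
word = 0xa53abd5a → big-endian bytes:
  [0]=0xa5  [1]=0x3a  [2]=0xbd  [3]=0x5a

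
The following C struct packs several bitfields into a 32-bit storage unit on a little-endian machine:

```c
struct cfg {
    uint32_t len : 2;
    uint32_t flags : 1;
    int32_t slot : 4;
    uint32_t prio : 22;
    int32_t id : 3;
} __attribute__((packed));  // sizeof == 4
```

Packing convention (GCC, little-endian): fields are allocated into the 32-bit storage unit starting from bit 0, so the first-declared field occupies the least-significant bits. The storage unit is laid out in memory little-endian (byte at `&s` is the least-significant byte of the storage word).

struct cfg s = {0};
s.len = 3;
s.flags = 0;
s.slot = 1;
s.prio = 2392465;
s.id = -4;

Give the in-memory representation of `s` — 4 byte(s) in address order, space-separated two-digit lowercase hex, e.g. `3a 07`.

8b c8 40 92

len (2b) val=3 bits=0x3 at bit 0: 0x00000003
flags (1b) val=0 bits=0x0 at bit 2: 0x00000003
slot (4b) val=1 bits=0x1 at bit 3: 0x0000000b
prio (22b) val=2392465 bits=0x248191 at bit 7: 0x1240c88b
id (3b) val=-4 bits=0x4 at bit 29: 0x9240c88b
word = 0x9240c88b → little-endian bytes:
  [0]=0x8b  [1]=0xc8  [2]=0x40  [3]=0x92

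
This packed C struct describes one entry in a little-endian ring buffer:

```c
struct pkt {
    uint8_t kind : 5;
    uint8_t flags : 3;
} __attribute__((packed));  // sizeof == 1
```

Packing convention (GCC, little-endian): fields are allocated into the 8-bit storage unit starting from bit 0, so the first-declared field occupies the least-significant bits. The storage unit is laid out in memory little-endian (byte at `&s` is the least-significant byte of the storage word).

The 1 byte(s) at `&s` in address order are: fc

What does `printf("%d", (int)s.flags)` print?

[0]=0xfc (little-endian) → word 0xfc
kind [0+:5] = (word>>0) & 0x1f = 28
flags [5+:3] = (word>>5) & 0x7 = 7  ←

7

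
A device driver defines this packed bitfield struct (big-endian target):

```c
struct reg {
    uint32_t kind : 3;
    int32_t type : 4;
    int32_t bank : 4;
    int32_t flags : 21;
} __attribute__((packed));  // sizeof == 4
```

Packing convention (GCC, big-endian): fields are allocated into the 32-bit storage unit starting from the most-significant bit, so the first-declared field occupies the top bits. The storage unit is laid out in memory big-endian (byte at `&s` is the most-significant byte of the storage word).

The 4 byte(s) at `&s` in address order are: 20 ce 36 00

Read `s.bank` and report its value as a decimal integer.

[0]=0x20 [1]=0xce [2]=0x36 [3]=0x00 (big-endian) → word 0x20ce3600
kind [29+:3] = (word>>29) & 0x7 = 1
type [25+:4] = (word>>25) & 0xf = 0
bank [21+:4] = (word>>21) & 0xf = 6  ←
flags [0+:21] = (word>>0) & 0x1fffff = 931328
bank signed 4b, MSB=0: value = 6

6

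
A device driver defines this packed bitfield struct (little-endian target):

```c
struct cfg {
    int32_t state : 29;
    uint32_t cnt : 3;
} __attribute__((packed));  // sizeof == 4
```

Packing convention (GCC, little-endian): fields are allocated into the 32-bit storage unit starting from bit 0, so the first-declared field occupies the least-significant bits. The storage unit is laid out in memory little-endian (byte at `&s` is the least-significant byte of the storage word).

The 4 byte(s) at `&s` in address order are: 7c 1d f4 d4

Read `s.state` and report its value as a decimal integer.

[0]=0x7c [1]=0x1d [2]=0xf4 [3]=0xd4 (little-endian) → word 0xd4f41d7c
state:29 @ bit 0 → (0xd4f41d7c>>0)&0x1fffffff = 0x14f41d7c  ←
cnt:3 @ bit 29 → (0xd4f41d7c>>29)&0x7 = 0x6
state signed 29b, MSB=1: 351542652 - 536870912 = -185328260

-185328260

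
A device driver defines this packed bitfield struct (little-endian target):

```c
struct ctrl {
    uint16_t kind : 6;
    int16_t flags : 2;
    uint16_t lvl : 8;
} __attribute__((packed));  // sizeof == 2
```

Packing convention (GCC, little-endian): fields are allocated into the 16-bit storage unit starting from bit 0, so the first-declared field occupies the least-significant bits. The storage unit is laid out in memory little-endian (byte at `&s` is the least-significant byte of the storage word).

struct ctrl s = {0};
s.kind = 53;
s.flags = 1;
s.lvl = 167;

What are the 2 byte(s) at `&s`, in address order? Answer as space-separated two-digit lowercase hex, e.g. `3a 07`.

kind:6 = 53 → 0x35 << 0 → word 0x0035
flags:2 = 1 → 0x1 << 6 → word 0x0075
lvl:8 = 167 → 0xa7 << 8 → word 0xa775
word = 0xa775 → little-endian bytes:
  [0]=0x75  [1]=0xa7

75 a7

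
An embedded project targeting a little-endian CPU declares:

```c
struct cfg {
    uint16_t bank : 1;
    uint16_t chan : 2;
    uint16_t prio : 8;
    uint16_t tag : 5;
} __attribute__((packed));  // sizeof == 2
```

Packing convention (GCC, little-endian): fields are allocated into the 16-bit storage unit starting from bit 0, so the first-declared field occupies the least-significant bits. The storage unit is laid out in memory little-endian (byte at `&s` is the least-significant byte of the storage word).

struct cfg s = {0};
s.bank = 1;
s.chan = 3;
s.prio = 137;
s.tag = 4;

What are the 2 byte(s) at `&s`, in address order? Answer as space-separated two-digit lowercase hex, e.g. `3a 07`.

bank (1b) val=1 bits=0x1 at bit 0: 0x0001
chan (2b) val=3 bits=0x3 at bit 1: 0x0007
prio (8b) val=137 bits=0x89 at bit 3: 0x044f
tag (5b) val=4 bits=0x4 at bit 11: 0x244f
word = 0x244f → little-endian bytes:
  [0]=0x4f  [1]=0x24

4f 24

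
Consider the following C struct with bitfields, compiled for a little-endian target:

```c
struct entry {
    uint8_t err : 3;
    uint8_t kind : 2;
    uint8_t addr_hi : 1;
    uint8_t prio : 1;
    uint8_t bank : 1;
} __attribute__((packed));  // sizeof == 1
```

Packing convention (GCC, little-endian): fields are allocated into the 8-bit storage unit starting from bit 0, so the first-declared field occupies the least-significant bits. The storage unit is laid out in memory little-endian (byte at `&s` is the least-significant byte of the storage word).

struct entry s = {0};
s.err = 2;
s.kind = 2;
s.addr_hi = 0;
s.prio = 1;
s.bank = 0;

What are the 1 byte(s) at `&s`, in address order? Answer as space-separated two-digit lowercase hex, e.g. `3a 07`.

52

[0+:3] err=2 & 0x7 = 0x2; word=0x02
[3+:2] kind=2 & 0x3 = 0x2; word=0x12
[5+:1] addr_hi=0 & 0x1 = 0x0; word=0x12
[6+:1] prio=1 & 0x1 = 0x1; word=0x52
[7+:1] bank=0 & 0x1 = 0x0; word=0x52
word = 0x52 → little-endian bytes:
  [0]=0x52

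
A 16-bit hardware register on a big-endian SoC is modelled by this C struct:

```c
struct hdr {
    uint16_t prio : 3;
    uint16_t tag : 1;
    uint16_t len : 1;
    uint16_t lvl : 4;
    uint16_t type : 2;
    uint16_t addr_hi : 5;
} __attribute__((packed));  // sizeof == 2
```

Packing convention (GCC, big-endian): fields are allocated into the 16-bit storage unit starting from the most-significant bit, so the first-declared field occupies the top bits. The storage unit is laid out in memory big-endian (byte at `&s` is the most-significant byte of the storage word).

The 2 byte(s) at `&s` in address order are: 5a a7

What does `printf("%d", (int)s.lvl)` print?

[0]=0x5a [1]=0xa7 (big-endian) → word 0x5aa7
prio [13+:3] = (word>>13) & 0x7 = 2
tag [12+:1] = (word>>12) & 0x1 = 1
len [11+:1] = (word>>11) & 0x1 = 1
lvl [7+:4] = (word>>7) & 0xf = 5  ←
type [5+:2] = (word>>5) & 0x3 = 1
addr_hi [0+:5] = (word>>0) & 0x1f = 7

5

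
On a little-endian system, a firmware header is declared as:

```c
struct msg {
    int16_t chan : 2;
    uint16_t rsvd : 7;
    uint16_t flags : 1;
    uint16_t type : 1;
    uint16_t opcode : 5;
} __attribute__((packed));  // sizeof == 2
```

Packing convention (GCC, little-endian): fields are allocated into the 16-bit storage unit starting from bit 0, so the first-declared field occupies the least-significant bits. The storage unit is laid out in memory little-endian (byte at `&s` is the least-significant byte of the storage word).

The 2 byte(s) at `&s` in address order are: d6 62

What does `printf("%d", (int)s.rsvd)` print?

[0]=0xd6 [1]=0x62 (little-endian) → word 0x62d6
chan [0+:2] = (word>>0) & 0x3 = 2
rsvd [2+:7] = (word>>2) & 0x7f = 53  ←
flags [9+:1] = (word>>9) & 0x1 = 1
type [10+:1] = (word>>10) & 0x1 = 0
opcode [11+:5] = (word>>11) & 0x1f = 12

53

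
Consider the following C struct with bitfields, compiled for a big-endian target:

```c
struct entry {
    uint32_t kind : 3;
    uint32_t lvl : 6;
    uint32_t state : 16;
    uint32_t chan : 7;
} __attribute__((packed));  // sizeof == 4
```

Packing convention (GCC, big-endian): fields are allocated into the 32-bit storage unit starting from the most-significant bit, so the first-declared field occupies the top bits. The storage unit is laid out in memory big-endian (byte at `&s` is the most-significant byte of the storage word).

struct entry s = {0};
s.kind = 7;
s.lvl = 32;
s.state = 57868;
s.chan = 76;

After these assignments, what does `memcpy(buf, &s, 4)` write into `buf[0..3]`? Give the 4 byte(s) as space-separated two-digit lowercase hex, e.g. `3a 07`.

kind (3b) val=7 bits=0x7 at bit 29: 0xe0000000
lvl (6b) val=32 bits=0x20 at bit 23: 0xf0000000
state (16b) val=57868 bits=0xe20c at bit 7: 0xf0710600
chan (7b) val=76 bits=0x4c at bit 0: 0xf071064c
word = 0xf071064c → big-endian bytes:
  [0]=0xf0  [1]=0x71  [2]=0x06  [3]=0x4c

f0 71 06 4c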